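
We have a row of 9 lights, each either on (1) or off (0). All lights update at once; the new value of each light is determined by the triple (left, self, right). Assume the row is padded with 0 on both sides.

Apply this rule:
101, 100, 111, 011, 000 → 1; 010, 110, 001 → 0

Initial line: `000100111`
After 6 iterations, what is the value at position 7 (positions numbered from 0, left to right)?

0

110010110
101001101
010101010
001010101
100101010
010010101
position 7 holds 0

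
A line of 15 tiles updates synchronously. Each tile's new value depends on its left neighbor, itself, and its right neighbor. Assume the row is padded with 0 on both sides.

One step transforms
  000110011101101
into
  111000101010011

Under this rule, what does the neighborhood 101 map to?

At position 10 the neighborhood is 101; the next row has 1 there.

1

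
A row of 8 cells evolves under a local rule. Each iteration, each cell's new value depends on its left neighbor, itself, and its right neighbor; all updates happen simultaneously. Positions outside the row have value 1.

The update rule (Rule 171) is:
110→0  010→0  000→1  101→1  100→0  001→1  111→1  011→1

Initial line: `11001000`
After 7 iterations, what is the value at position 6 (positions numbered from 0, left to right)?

10010011
00100111
01001111
10011111
00111111
01111111
11111111
position 6 holds 1

1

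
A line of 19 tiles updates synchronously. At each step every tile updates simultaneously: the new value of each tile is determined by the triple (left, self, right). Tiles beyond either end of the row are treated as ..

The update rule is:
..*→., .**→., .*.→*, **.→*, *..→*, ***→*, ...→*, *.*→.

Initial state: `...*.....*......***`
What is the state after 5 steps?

step 1: **.*****.******..**
step 2: .*..****..******..*
step 3: .**..****..******.*
step 4: ..**..****..*****.*
step 5: *..**..****..****.*

*..**..****..****.*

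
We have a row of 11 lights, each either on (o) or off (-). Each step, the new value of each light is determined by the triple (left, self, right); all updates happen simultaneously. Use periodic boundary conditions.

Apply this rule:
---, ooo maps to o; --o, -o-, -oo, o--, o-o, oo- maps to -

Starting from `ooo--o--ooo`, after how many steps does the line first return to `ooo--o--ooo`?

4

step 1: oo-------oo
step 2: o--ooooo--o
step 3: ----ooo----
step 4: ooo--o--ooo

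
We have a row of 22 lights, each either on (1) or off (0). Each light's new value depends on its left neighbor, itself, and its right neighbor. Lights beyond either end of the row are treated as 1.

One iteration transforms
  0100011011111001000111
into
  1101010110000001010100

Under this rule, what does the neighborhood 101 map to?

At position 0 the neighborhood is 101; the next row has 1 there.

1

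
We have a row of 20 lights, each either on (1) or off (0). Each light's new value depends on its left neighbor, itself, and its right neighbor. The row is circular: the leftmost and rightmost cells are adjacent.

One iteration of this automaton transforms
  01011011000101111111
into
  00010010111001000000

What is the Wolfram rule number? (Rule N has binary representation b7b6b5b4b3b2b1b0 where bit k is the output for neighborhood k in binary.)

27

position 14: 111 → 0  (bit 7 = 0)
position 4: 110 → 0  (bit 6 = 0)
position 0: 101 → 0  (bit 5 = 0)
position 8: 100 → 1  (bit 4 = 1)
position 3: 011 → 1  (bit 3 = 1)
position 1: 010 → 0  (bit 2 = 0)
position 10: 001 → 1  (bit 1 = 1)
position 9: 000 → 1  (bit 0 = 1)
bits b7..b0 = 00011011 = 27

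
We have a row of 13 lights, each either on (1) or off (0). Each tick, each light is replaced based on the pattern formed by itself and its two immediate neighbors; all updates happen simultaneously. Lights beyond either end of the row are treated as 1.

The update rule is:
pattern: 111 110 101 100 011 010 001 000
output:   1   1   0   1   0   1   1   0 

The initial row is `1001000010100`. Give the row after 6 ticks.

tick 1: 1111100110111
tick 2: 1111111010011
tick 3: 1111111011101
tick 4: 1111111001100
tick 5: 1111111110111
tick 6: 1111111110011

1111111110011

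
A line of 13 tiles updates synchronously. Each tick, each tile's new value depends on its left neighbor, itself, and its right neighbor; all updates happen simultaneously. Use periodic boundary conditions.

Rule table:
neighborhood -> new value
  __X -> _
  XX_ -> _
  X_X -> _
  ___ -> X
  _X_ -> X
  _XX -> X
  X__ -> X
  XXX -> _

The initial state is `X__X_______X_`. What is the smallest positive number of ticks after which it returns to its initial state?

XX_XXXXXXX_X_
X__X_______X_

2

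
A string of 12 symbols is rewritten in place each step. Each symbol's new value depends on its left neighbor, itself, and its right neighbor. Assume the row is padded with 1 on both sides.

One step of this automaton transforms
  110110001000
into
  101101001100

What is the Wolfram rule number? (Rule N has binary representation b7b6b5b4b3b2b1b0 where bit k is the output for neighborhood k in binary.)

position 0: 111 → 1  (bit 7 = 1)
position 1: 110 → 0  (bit 6 = 0)
position 2: 101 → 1  (bit 5 = 1)
position 5: 100 → 1  (bit 4 = 1)
position 3: 011 → 1  (bit 3 = 1)
position 8: 010 → 1  (bit 2 = 1)
position 7: 001 → 0  (bit 1 = 0)
position 6: 000 → 0  (bit 0 = 0)
bits b7..b0 = 10111100 = 188

188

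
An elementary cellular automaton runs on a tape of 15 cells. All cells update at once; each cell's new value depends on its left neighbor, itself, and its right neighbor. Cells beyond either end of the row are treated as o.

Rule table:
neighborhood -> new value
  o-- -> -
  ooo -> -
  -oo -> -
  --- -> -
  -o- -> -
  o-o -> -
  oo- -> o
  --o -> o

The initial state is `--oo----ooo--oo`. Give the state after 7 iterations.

-o--o----o--o--

-o-o---o--o-o--
------o--o----o
-----o--o----o-
----o--o----o--
---o--o----o--o
--o--o----o--o-
-o--o----o--o--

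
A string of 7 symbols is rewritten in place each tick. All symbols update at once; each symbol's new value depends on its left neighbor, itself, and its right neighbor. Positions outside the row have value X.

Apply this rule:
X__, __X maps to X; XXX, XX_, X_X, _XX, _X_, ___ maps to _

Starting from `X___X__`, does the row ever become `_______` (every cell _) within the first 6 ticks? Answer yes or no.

yes

_X_X_XX
_______
all cells are _ at tick 2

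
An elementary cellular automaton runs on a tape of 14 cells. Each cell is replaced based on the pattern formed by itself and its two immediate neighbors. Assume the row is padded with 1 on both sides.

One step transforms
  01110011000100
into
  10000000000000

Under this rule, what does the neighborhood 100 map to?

At position 4 the neighborhood is 100; the next row has 0 there.

0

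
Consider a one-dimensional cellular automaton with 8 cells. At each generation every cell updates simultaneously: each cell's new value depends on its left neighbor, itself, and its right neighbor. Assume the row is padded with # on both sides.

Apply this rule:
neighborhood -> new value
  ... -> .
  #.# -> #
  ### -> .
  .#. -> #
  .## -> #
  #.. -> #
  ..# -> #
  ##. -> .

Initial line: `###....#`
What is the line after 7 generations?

generation 1: ...#..##
generation 2: #.#####.
generation 3: .##....#
generation 4: ##.#..##
generation 5: ..#####.
generation 6: ###....#  (repeats generation 0; period 6)
generation 7: ...#..##

...#..##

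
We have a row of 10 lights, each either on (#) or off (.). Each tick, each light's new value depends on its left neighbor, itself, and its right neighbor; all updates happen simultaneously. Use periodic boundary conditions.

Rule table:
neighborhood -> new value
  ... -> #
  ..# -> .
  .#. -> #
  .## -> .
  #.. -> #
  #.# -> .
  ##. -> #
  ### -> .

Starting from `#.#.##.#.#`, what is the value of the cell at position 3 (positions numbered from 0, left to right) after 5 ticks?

#.#..#.#..
#.##.#.##.
#..#.#..#.
##.#.##.#.
.#.#..#.#.
position 3 holds #

#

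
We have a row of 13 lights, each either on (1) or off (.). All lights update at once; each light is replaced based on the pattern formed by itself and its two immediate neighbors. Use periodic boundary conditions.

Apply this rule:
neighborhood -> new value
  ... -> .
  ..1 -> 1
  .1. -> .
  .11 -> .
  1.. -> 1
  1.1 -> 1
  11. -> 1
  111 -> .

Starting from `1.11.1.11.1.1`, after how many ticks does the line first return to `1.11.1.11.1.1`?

13

11.11.1.11.1.
.11.11.1.11.1
1.11.11.1.11.
.1.11.11.1.11
1.1.11.11.1.1
11.1.11.11.1.
.11.1.11.11.1
1.11.1.11.11.
.1.11.1.11.11
1.1.11.1.11.1
11.1.11.1.11.
.11.1.11.1.11
1.11.1.11.1.1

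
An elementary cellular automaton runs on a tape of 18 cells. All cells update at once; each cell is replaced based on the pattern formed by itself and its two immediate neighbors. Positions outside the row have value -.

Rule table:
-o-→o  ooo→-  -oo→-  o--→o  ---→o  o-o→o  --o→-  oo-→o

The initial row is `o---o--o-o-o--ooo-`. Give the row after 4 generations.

oo--oo----ooo--ooo

ooo-oo-oooooo---oo
--oo-oo-----ooo--o
o--oo-ooooo---oo-o
oo--oo----ooo--ooo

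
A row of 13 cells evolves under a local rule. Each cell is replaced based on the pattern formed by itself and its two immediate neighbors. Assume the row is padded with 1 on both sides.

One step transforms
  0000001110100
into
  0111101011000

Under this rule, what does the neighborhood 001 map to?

0

At position 5 the neighborhood is 001; the next row has 0 there.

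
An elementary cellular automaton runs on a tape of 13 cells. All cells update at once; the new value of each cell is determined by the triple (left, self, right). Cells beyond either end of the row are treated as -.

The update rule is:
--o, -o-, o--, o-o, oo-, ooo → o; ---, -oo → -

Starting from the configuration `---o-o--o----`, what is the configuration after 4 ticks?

-ooo-oooooooo

--oooooooo---
-o-oooooooo--
ooo-oooooooo-
-ooo-oooooooo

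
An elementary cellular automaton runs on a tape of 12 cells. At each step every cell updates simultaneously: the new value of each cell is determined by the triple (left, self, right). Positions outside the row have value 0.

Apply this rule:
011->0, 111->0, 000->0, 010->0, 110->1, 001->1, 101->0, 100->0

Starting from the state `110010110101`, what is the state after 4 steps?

step 1: 010100010000
step 2: 100000100000
step 3: 000001000000
step 4: 000010000000

000010000000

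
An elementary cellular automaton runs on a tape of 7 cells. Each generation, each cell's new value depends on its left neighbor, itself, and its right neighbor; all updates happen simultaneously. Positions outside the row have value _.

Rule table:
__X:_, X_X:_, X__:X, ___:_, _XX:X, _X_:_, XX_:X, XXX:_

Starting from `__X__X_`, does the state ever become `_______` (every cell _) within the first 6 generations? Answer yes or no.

generation 1: ___X__X
generation 2: ____X__
generation 3: _____X_
generation 4: ______X
generation 5: _______
all cells are _ at generation 5

yes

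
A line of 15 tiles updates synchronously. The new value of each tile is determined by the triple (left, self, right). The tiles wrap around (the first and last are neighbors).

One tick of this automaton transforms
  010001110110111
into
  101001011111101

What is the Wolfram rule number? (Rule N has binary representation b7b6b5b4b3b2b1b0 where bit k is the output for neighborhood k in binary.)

position 6: 111 → 0  (bit 7 = 0)
position 7: 110 → 1  (bit 6 = 1)
position 0: 101 → 1  (bit 5 = 1)
position 2: 100 → 1  (bit 4 = 1)
position 5: 011 → 1  (bit 3 = 1)
position 1: 010 → 0  (bit 2 = 0)
position 4: 001 → 0  (bit 1 = 0)
position 3: 000 → 0  (bit 0 = 0)
bits b7..b0 = 01111000 = 120

120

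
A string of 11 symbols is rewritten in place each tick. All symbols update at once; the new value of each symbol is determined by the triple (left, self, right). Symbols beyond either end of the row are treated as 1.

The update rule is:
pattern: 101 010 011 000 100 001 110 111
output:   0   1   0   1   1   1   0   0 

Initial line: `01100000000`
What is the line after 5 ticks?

00011111111

00011111111
11100000000
00011111111  (repeats tick 1; period 2)
tick 5: 00011111111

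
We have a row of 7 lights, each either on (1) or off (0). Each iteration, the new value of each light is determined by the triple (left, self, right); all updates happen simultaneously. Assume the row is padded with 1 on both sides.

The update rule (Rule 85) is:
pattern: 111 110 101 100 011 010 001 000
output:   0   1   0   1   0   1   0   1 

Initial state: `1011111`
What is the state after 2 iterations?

iteration 1: 1000000
iteration 2: 1111110

1111110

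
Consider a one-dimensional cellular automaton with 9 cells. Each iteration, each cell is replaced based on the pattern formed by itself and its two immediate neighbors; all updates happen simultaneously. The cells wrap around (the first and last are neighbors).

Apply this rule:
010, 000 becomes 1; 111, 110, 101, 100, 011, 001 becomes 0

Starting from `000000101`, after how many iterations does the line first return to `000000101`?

011110101
000000101

2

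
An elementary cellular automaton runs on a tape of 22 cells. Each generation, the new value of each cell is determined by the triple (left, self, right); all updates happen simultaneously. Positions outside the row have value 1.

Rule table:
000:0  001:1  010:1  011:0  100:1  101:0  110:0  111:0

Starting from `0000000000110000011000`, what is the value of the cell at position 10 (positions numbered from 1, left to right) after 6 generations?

1

generation 1: 1000000001001000100101
generation 2: 0100000011111101111100
generation 3: 0110000100000000000011
generation 4: 0001001110000000000100
generation 5: 1011110001000000001111
generation 6: 0000001011100000010000
position 10 holds 1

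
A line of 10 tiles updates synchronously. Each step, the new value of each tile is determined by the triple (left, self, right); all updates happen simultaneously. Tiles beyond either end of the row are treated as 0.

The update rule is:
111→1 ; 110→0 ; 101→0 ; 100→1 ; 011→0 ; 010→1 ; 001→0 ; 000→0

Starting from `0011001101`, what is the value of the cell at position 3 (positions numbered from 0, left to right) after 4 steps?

0

0000100001
0000110001
0000001001
0000001101
position 3 holds 0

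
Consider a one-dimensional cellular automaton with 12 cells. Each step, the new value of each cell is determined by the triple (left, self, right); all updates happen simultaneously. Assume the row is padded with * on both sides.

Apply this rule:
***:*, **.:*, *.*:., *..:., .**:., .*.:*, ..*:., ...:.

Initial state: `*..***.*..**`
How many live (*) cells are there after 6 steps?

3

*...**.*...*
*....*.*....
*....*.*....  (fixed point — unchanged through step 6)
count of *: 3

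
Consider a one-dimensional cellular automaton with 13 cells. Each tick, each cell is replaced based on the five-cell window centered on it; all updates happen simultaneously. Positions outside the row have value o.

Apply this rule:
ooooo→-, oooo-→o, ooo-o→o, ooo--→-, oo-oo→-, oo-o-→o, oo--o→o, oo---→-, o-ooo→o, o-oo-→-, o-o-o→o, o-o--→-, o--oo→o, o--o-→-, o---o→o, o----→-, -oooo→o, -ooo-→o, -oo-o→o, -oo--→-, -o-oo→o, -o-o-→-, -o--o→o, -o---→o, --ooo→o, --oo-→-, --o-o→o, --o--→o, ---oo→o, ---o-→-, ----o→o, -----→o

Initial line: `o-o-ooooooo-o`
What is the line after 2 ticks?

tick 1: oooooo---oo-o
tick 2: ----o--oo-o-o

----o--oo-o-o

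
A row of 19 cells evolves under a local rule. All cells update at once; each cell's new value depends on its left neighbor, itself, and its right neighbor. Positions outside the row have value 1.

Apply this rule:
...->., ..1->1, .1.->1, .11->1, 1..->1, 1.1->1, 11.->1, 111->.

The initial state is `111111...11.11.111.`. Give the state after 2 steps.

.....11.11111111.11
1...11111......111.

1...11111......111.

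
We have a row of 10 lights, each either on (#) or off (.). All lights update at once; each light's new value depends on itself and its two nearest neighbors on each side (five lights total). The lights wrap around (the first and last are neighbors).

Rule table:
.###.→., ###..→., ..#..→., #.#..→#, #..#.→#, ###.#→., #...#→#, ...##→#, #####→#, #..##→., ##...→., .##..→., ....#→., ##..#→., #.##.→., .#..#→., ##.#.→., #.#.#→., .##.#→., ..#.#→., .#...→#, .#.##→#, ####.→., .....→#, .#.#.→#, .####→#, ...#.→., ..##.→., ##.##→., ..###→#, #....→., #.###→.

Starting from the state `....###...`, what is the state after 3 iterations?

..####.#..

##.##....#
........##
..####.#..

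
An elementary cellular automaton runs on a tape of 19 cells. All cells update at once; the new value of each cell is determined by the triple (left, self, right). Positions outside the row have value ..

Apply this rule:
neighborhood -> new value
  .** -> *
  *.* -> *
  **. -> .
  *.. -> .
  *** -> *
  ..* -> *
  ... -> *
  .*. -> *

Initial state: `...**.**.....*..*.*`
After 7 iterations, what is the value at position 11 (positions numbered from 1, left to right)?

iteration 1: ****.**..*****.****
iteration 2: ***.**..*****.****.
iteration 3: **.**..*****.****..
iteration 4: *.**..*****.****..*
iteration 5: ***..*****.****..**
iteration 6: **..*****.****..**.
iteration 7: *..*****.****..**..
position 11 holds *

*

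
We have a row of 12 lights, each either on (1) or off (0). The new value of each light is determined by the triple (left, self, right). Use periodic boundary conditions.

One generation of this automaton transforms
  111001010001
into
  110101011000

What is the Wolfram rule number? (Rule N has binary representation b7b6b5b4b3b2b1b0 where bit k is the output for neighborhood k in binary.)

148

position 0: 111 → 1  (bit 7 = 1)
position 2: 110 → 0  (bit 6 = 0)
position 6: 101 → 0  (bit 5 = 0)
position 3: 100 → 1  (bit 4 = 1)
position 11: 011 → 0  (bit 3 = 0)
position 5: 010 → 1  (bit 2 = 1)
position 4: 001 → 0  (bit 1 = 0)
position 9: 000 → 0  (bit 0 = 0)
bits b7..b0 = 10010100 = 148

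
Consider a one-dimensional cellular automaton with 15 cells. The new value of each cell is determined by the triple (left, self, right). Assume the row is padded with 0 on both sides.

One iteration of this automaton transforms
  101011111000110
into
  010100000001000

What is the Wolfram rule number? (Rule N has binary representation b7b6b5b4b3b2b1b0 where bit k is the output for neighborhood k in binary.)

position 5: 111 → 0  (bit 7 = 0)
position 8: 110 → 0  (bit 6 = 0)
position 1: 101 → 1  (bit 5 = 1)
position 9: 100 → 0  (bit 4 = 0)
position 4: 011 → 0  (bit 3 = 0)
position 0: 010 → 0  (bit 2 = 0)
position 11: 001 → 1  (bit 1 = 1)
position 10: 000 → 0  (bit 0 = 0)
bits b7..b0 = 00100010 = 34

34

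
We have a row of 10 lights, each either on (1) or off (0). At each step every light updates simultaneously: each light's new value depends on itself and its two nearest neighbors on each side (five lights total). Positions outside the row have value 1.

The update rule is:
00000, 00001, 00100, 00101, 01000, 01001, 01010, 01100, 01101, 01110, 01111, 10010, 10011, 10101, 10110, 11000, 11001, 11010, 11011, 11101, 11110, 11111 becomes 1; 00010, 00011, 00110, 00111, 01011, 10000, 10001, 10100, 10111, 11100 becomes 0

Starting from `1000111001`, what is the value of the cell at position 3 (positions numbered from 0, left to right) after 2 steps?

0

0100010110
1010010111
position 3 holds 0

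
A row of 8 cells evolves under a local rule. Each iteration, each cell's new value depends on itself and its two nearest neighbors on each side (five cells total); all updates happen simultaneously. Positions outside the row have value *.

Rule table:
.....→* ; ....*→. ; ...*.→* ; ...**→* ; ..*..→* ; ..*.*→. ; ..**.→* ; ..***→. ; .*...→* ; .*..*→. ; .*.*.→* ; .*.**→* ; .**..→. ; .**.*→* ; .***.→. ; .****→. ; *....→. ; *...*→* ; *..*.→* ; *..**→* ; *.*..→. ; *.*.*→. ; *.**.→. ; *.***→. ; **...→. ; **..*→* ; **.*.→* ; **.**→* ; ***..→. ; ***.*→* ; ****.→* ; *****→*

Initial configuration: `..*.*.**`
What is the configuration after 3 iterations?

****..*.

**.*.*..
***.*..*
****..*.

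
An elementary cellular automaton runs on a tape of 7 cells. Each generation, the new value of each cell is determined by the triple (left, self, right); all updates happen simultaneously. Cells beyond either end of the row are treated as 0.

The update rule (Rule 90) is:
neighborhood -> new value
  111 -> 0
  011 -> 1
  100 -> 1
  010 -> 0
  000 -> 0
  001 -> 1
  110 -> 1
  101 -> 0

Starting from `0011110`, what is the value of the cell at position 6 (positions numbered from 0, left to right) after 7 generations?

0

0110011
1111111
1000001
0100010
1010101
0000000
0000000
position 6 holds 0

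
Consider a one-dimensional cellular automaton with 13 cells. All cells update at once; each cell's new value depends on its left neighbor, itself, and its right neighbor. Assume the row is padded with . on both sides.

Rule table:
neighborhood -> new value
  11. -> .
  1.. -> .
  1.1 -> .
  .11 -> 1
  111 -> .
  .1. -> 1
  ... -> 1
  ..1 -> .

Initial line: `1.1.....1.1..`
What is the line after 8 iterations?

1.1.1.1.1.1.1

1.1.111.1.1.1
1.1.1...1.1.1
1.1.1.1.1.1.1
1.1.1.1.1.1.1  (fixed point — unchanged through iteration 8)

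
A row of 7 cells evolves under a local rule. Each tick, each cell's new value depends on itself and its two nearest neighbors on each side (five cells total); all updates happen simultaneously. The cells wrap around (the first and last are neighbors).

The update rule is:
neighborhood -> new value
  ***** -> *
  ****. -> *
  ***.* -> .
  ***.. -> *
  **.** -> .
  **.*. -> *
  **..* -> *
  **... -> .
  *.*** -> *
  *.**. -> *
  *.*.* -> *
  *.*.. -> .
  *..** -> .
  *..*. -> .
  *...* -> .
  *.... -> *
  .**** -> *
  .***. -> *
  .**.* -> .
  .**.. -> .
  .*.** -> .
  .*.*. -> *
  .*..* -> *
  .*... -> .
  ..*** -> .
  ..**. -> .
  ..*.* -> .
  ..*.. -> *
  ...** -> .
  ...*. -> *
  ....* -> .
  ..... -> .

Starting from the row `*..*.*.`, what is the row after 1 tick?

.*..***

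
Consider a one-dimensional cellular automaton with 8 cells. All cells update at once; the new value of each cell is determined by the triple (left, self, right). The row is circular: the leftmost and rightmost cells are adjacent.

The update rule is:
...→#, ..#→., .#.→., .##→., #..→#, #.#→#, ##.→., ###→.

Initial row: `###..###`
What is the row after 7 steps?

#.......

step 1: ...#....
step 2: ##..####
step 3: ..#.....
step 4: #..#####
step 5: .#......
step 6: ..######
step 7: #.......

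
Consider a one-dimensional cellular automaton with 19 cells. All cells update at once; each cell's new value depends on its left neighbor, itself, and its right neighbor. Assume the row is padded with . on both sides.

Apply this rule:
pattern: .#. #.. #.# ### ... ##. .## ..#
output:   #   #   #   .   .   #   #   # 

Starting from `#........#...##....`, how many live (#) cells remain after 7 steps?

##......###.####...
###....##.###..##..
#.##..#####.######.
#######...###....##
#.....##.##.##..###
##...############.#
###.##..........###
count of #: 8

8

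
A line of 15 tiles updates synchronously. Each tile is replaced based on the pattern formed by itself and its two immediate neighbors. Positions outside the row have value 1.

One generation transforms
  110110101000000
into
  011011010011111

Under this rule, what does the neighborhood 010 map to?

At position 6 the neighborhood is 010; the next row has 0 there.

0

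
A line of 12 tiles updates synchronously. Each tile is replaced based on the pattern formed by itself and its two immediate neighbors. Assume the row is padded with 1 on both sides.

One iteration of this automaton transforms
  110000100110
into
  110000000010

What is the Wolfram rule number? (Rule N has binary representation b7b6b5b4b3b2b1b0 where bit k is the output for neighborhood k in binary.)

192

position 0: 111 → 1  (bit 7 = 1)
position 1: 110 → 1  (bit 6 = 1)
position 11: 101 → 0  (bit 5 = 0)
position 2: 100 → 0  (bit 4 = 0)
position 9: 011 → 0  (bit 3 = 0)
position 6: 010 → 0  (bit 2 = 0)
position 5: 001 → 0  (bit 1 = 0)
position 3: 000 → 0  (bit 0 = 0)
bits b7..b0 = 11000000 = 192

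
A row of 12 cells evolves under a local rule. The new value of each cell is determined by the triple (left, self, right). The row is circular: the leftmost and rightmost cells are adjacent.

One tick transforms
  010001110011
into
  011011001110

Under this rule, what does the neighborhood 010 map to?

1

At position 1 the neighborhood is 010; the next row has 1 there.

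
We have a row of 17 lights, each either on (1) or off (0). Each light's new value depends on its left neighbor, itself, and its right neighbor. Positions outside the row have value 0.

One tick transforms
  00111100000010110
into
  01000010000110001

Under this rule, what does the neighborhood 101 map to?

At position 13 the neighborhood is 101; the next row has 0 there.

0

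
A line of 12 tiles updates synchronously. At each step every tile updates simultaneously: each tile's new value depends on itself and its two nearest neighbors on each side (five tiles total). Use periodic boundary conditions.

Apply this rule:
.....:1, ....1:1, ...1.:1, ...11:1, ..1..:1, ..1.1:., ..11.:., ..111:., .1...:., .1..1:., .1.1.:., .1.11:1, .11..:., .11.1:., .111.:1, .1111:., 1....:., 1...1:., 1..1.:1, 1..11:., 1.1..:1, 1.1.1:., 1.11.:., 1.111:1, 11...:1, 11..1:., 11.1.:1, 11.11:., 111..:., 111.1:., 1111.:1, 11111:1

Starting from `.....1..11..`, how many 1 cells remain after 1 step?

111111....1.
count of 1: 7

7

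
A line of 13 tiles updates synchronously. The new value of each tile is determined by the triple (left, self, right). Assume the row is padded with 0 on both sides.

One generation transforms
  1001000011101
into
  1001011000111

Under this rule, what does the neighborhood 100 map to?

At position 1 the neighborhood is 100; the next row has 0 there.

0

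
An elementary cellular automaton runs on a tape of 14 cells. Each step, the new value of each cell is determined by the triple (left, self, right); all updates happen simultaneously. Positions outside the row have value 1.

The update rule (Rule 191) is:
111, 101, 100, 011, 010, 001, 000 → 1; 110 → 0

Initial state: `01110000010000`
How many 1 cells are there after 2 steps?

step 1: 11101111111111
step 2: 11011111111111
count of 1: 13

13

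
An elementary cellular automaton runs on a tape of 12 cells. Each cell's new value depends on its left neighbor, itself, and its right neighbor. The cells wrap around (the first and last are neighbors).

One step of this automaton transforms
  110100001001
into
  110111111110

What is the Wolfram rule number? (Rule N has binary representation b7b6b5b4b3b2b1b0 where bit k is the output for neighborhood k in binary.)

position 0: 111 → 1  (bit 7 = 1)
position 1: 110 → 1  (bit 6 = 1)
position 2: 101 → 0  (bit 5 = 0)
position 4: 100 → 1  (bit 4 = 1)
position 11: 011 → 0  (bit 3 = 0)
position 3: 010 → 1  (bit 2 = 1)
position 7: 001 → 1  (bit 1 = 1)
position 5: 000 → 1  (bit 0 = 1)
bits b7..b0 = 11010111 = 215

215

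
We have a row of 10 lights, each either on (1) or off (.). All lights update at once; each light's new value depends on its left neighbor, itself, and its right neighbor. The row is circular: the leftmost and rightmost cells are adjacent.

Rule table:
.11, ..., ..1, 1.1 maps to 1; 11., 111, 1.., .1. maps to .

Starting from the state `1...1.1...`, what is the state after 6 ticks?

1..11..11.

..11.1..11
.11.1..11.
11.1..11..
1.1..11..1
.1..11..11
1..11..11.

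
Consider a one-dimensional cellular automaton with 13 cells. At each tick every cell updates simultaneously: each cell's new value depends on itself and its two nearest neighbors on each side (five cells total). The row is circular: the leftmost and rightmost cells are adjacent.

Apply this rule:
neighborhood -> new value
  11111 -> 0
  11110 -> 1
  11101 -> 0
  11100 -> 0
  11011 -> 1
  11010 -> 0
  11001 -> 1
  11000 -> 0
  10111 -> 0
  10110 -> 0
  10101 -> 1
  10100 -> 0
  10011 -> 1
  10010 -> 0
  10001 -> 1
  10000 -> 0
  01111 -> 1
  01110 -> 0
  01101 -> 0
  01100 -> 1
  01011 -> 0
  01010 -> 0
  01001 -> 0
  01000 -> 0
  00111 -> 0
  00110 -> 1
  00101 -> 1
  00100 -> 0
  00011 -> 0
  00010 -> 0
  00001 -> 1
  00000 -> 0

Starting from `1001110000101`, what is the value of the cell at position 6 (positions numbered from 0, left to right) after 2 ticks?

1110000010100
0000001010001
position 6 holds 1

1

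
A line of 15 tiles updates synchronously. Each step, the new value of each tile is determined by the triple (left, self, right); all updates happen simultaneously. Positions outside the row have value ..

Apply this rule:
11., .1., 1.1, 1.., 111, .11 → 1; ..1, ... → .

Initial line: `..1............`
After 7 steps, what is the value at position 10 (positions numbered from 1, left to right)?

1

..11...........
..111..........
..1111.........
..11111........
..111111.......
..1111111......
..11111111.....
position 10 holds 1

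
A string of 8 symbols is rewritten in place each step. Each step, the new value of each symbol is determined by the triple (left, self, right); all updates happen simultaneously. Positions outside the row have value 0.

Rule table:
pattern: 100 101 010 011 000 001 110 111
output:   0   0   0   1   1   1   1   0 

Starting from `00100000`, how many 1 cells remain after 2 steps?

5

11001111
11011001
count of 1: 5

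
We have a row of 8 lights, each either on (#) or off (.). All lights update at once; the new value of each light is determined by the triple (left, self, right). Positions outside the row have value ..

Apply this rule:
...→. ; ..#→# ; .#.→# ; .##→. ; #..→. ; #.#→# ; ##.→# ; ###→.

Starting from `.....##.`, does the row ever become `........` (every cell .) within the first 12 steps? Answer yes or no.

no

step 1: ....#.#.
step 2: ...####.
step 3: ..#...#.
step 4: .##..##.
step 5: #.#.#.#.
step 6: #######.
step 7: ......#.
step 8: .....##.  (repeats step 0; period 8)
step 12: .##..##.
step 12 is .##..##., still not uniform .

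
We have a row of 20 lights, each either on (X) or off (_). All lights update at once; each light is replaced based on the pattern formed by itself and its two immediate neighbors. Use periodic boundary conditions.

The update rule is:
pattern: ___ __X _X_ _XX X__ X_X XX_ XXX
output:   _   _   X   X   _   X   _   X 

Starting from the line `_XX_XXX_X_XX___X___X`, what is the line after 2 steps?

XX_XXX_XXXX____X___X
X_XXX_XXXX_____X___X

X_XXX_XXXX_____X___X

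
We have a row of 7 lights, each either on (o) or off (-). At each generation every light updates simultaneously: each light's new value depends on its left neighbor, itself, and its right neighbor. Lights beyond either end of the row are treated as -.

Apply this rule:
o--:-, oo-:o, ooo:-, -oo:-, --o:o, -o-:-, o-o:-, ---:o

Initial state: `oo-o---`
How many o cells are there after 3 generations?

2

generation 1: -o---oo
generation 2: o--oo-o
generation 3: --o-o--
count of o: 2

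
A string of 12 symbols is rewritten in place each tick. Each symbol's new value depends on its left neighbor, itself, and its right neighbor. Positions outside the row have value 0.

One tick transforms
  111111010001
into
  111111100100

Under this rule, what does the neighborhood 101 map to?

At position 6 the neighborhood is 101; the next row has 1 there.

1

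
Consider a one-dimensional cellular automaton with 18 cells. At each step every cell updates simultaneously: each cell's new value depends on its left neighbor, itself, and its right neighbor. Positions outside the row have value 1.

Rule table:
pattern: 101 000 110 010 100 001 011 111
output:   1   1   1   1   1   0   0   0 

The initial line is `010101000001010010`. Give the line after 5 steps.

111111001110011000

111111111101111011
000000000110001100
111111110011100110
000000011000110011
111111001110011000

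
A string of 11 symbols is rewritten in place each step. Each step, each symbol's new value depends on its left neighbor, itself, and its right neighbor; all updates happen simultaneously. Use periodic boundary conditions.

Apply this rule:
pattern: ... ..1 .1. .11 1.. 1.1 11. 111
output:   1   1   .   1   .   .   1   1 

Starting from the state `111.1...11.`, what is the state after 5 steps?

111...1111.
111.111111.
111.111111.  (fixed point — unchanged through step 5)

111.111111.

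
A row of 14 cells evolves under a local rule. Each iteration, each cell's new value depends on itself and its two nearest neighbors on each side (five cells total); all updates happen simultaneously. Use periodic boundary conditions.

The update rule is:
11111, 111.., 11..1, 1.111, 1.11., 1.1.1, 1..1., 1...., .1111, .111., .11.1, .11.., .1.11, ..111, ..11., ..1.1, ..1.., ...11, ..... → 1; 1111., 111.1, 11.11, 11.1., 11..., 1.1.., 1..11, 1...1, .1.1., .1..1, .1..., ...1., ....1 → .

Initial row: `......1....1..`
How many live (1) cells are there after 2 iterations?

1111..1.1..1.1
11.1111...1111
count of 1: 10

10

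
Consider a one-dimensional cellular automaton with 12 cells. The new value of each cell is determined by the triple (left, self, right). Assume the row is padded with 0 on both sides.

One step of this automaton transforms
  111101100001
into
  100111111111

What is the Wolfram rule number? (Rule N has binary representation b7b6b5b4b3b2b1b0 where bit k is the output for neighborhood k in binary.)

position 1: 111 → 0  (bit 7 = 0)
position 3: 110 → 1  (bit 6 = 1)
position 4: 101 → 1  (bit 5 = 1)
position 7: 100 → 1  (bit 4 = 1)
position 0: 011 → 1  (bit 3 = 1)
position 11: 010 → 1  (bit 2 = 1)
position 10: 001 → 1  (bit 1 = 1)
position 8: 000 → 1  (bit 0 = 1)
bits b7..b0 = 01111111 = 127

127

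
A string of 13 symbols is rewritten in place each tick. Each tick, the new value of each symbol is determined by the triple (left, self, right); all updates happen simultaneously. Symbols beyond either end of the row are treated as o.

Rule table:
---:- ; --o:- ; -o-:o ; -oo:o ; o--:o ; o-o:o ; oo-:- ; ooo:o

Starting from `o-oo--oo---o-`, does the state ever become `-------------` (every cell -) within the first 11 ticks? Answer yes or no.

-oo-o-o-o--oo
oo-ooooooo-oo
o-ooooooo-ooo
-ooooooo-oooo
ooooooo-ooooo
oooooo-oooooo
ooooo-ooooooo
oooo-oooooooo
ooo-ooooooooo
oo-oooooooooo
o-ooooooooooo
tick 11 is o-ooooooooooo, still not uniform -

no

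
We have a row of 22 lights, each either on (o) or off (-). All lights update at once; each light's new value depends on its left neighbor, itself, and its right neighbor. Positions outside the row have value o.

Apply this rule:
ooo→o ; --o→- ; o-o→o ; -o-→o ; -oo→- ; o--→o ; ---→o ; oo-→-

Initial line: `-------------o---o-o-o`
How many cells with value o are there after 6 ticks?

tick 1: oooooooooooo-ooo-oooo-
tick 2: ooooooooooo-o-o-o-oo-o
tick 3: oooooooooo-ooooooo--o-
tick 4: ooooooooo-o-ooooo-o-oo
tick 5: oooooooo-ooo-ooo-ooo-o
tick 6: ooooooo-o-o-o-o-o-o-o-
count of o: 14

14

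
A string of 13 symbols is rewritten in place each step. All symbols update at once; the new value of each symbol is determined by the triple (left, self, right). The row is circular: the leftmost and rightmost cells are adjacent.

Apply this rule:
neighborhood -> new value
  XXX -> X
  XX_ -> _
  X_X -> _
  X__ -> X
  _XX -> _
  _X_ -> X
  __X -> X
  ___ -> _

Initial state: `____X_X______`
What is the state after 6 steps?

___XX_XX_____
__X_____X____
_XXX___XXX___
X_X_X_X_X_X__
X_X_X_X_X_XXX
__X_X_X_X__XX

__X_X_X_X__XX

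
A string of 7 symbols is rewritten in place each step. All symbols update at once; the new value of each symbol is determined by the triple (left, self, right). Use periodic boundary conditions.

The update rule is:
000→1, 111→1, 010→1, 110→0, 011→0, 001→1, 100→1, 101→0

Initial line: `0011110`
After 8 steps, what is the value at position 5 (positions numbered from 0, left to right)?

1

step 1: 1101101
step 2: 1000000
step 3: 1111111
step 4: 1111111  (fixed point — unchanged through step 8)
position 5 holds 1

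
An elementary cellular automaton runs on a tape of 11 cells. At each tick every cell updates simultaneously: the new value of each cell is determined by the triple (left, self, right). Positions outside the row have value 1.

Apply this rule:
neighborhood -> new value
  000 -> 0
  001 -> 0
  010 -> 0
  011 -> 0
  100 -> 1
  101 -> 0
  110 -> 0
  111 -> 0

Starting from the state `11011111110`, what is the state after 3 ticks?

01000000000

00000000000
10000000000
01000000000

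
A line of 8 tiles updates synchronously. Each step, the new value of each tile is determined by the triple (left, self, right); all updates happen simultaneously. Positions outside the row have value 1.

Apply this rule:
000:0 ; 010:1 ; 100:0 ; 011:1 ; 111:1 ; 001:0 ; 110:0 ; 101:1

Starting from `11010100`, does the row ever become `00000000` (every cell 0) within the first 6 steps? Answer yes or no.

step 1: 10111100
step 2: 01111000
step 3: 11110000
step 4: 11100000
step 5: 11000000
step 6: 10000000
step 6 is 10000000, still not uniform 0

no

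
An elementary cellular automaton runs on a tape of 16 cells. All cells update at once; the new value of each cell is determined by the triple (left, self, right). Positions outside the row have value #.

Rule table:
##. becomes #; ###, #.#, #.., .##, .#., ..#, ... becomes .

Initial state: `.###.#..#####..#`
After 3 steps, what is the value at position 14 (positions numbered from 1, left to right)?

...#........#...
................
................
position 14 holds .

.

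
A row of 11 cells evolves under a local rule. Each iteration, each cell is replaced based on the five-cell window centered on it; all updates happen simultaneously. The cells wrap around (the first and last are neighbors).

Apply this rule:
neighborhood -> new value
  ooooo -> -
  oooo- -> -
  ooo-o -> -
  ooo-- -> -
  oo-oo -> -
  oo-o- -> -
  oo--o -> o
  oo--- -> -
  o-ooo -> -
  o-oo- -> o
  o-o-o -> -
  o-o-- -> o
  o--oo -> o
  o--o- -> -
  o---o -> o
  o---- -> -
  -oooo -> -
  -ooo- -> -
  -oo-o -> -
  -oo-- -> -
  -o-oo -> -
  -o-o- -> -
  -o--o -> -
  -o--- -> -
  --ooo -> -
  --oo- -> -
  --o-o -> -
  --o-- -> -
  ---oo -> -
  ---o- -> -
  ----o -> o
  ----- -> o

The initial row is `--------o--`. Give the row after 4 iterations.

----------o

iteration 1: ooooooo----
iteration 2: ---------o-
iteration 3: -ooooooo---
iteration 4: ----------o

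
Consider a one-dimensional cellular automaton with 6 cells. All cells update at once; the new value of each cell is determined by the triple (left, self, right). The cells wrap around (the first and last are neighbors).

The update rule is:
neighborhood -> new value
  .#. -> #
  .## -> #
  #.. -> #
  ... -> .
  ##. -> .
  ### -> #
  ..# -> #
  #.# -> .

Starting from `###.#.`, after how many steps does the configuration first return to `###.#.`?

6

##..#.
#.###.
#.##..
#.#.##
..#.##
###.#.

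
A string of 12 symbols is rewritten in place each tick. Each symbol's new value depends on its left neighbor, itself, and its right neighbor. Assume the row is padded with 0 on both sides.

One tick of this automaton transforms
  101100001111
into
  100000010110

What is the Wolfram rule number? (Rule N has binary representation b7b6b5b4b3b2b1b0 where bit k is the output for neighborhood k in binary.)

position 9: 111 → 1  (bit 7 = 1)
position 3: 110 → 0  (bit 6 = 0)
position 1: 101 → 0  (bit 5 = 0)
position 4: 100 → 0  (bit 4 = 0)
position 2: 011 → 0  (bit 3 = 0)
position 0: 010 → 1  (bit 2 = 1)
position 7: 001 → 1  (bit 1 = 1)
position 5: 000 → 0  (bit 0 = 0)
bits b7..b0 = 10000110 = 134

134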